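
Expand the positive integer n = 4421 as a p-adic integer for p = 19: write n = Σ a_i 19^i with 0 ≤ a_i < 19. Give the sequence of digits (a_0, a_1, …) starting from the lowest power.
(a_0, a_1, …) = (13, 4, 12)

Repeated division by 19 gives the digits low-to-high: 4421 = 13 + 4·19^1 + 12·19^2. Digit sequence: (13, 4, 12).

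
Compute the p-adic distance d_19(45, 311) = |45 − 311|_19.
d_19(45, 311) = 1/19

Step 1 — x − y = 45 − 311 = -266. Step 2 — v_19(-266) = 1 (factor: -266 = −(19^1 · 14); the sign does not affect v_p). Step 3 — |x − y|_19 = 19^{-1} = 1/19.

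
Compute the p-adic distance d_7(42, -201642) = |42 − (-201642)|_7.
d_7(42, -201642) = 1/16807

Step 1 — x − y = 42 − (-201642) = 201684. Step 2 — v_7(201684) = 5 (factor: 201684 = (7^5 · 12); the sign does not affect v_p). Step 3 — |x − y|_7 = 7^{-5} = 1/16807.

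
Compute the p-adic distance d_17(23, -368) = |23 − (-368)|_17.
d_17(23, -368) = 1/17

Step 1 — x − y = 23 − (-368) = 391. Step 2 — v_17(391) = 1 (factor: 391 = (17^1 · 23); the sign does not affect v_p). Step 3 — |x − y|_17 = 17^{-1} = 1/17.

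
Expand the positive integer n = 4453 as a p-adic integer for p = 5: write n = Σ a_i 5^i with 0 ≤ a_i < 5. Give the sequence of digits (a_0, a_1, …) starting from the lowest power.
(a_0, a_1, …) = (3, 0, 3, 0, 2, 1)

Repeated division by 5 gives the digits low-to-high: 4453 = 3 + 3·5^2 + 2·5^4 + 1·5^5. Digit sequence: (3, 0, 3, 0, 2, 1).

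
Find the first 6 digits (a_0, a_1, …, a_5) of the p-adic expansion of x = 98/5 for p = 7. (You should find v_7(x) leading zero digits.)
(a_0, …, a_5) = (0, 0, 6, 2, 1, 4)

v_7(98/5) = 2, so a_0 = ... = a_1 = 0. Factor out: x = 7^2 · u with u = 2/5 a unit in ℤ_7. Expand u iteratively via a_{v+i} = u_i mod 7, u_{i+1} = (u_i − a_{v+i})/7:
  u_0 = 2/5;  a_2 = 6;  u_1 = (u_0 − 6)/7 = -4/5
  u_1 = -4/5;  a_3 = 2;  u_2 = (u_1 − 2)/7 = -2/5
  u_2 = -2/5;  a_4 = 1;  u_3 = (u_2 − 1)/7 = -1/5
  u_3 = -1/5;  a_5 = 4;  u_4 = (u_3 − 4)/7 = -3/5
Digits: (0, 0, 6, 2, 1, 4).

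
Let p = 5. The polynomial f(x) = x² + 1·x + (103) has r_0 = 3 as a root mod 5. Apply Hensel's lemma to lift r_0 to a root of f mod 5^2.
r_1 = 8 (mod 25)

Hensel: r_{i+1} = r_i − f(r_i)·(f′(r_i))^{-1} mod 5^{i+2}, f′(x) = 2x + 1. Iterate:
  r_0 = 3 (mod 5)
  r_1 = 8 (mod 25)
Final: r = 8 satisfies f(r) ≡ 0 mod 5^2.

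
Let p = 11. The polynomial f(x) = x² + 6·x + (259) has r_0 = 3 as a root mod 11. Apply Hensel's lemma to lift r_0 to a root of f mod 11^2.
r_1 = 80 (mod 121)

Hensel: r_{i+1} = r_i − f(r_i)·(f′(r_i))^{-1} mod 11^{i+2}, f′(x) = 2x + 6. Iterate:
  r_0 = 3 (mod 11)
  r_1 = 80 (mod 121)
Final: r = 80 satisfies f(r) ≡ 0 mod 11^2.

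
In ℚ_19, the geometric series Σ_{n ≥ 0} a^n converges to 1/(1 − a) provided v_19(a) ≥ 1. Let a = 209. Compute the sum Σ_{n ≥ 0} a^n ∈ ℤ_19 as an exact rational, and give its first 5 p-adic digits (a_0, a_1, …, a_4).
Σ a^n = 1/(1 − a) = -1/208;  first 5 digits = (1, 11, 7, 7, 5)

v_19(a) = 1 ≥ 1, so the series converges in ℤ_19 to 1/(1 − a) = 1/(1 − 209) = -1/208. Expand this rational in ℤ_19: compute digits iteratively via d_i = x_i mod 19, x_{i+1} = (x_i − d_i)/19. The first 5 digits are (1, 11, 7, 7, 5).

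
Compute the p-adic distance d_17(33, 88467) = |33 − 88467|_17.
d_17(33, 88467) = 1/4913

Step 1 — x − y = 33 − 88467 = -88434. Step 2 — v_17(-88434) = 3 (factor: -88434 = −(17^3 · 18); the sign does not affect v_p). Step 3 — |x − y|_17 = 17^{-3} = 1/4913.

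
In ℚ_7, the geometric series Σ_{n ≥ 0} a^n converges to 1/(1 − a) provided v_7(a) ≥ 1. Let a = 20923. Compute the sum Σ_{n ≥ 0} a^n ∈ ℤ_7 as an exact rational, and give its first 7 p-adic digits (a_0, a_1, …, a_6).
Σ a^n = 1/(1 − a) = -1/20922;  first 7 digits = (1, 0, 0, 5, 1, 1, 4)

v_7(a) = 3 ≥ 1, so the series converges in ℤ_7 to 1/(1 − a) = 1/(1 − 20923) = -1/20922. Expand this rational in ℤ_7: compute digits iteratively via d_i = x_i mod 7, x_{i+1} = (x_i − d_i)/7. The first 7 digits are (1, 0, 0, 5, 1, 1, 4).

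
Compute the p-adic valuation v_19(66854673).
v_19(66854673) = 5

v_19(n) is the largest exponent k such that 19^k divides n. Factor out: 66854673 = 19^5 · 27. (Sign doesn't affect v_p.) So v_19(66854673) = 5.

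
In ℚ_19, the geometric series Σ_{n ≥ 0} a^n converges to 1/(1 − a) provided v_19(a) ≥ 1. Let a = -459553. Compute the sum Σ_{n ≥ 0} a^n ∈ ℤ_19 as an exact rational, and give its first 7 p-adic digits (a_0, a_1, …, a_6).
Σ a^n = 1/(1 − a) = 1/459554;  first 7 digits = (1, 0, 0, 9, 15, 18, 4)

v_19(a) = 3 ≥ 1, so the series converges in ℤ_19 to 1/(1 − a) = 1/(1 − (-459553)) = 1/459554. Expand this rational in ℤ_19: compute digits iteratively via d_i = x_i mod 19, x_{i+1} = (x_i − d_i)/19. The first 7 digits are (1, 0, 0, 9, 15, 18, 4).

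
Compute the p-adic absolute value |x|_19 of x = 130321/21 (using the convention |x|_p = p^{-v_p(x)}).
|130321/21|_19 = 1/130321

Step 1 — compute v_19(x) by factoring powers of 19 out of the numerator and denominator: v_19(130321/21) = 4. Step 2 — apply |x|_p = p^{-v_p(x)} = 19^{-4} = 1/130321.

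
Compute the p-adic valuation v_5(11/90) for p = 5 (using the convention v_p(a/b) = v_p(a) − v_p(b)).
v_5(11/90) = -1

Factor powers of 5 from the numerator and denominator of the reduced fraction: 11 = 5^0 · 11 and 90 = 5^1 · 18. Apply v_p(a/b) = v_p(a) − v_p(b): v_5(11/90) = 0 − 1 = -1.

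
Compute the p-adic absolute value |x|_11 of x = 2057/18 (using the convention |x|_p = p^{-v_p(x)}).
|2057/18|_11 = 1/121

Step 1 — compute v_11(x) by factoring powers of 11 out of the numerator and denominator: v_11(2057/18) = 2. Step 2 — apply |x|_p = p^{-v_p(x)} = 11^{-2} = 1/121.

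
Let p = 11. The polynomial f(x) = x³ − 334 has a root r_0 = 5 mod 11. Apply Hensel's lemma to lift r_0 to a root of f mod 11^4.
r_3 = 12061 (mod 14641)

Hensel: r_{i+1} = r_i − f(r_i)/f′(r_i) mod 11^{i+2}, where f′(x) = 3x². Iterate:
  r_0 = 5 (mod 11)
  r_1 = 82 (mod 121)
  r_2 = 82 (mod 1331)
  r_3 = 12061 (mod 14641)
Final: r = 12061 with f(r) ≡ 0 mod 11^4.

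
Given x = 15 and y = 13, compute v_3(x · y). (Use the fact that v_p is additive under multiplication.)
v_3(195) = 1

v_p(x) = 1 (factor: 15 = 3^1 · 5); v_p(y) = 0 (factor: 13 = 3^0 · 13). Additivity: v_p(xy) = v_p(x) + v_p(y) = 1 + 0 = 1. (Direct check: xy = 195 = 3^1 · (65).)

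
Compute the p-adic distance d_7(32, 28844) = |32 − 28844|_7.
d_7(32, 28844) = 1/2401

Step 1 — x − y = 32 − 28844 = -28812. Step 2 — v_7(-28812) = 4 (factor: -28812 = −(7^4 · 12); the sign does not affect v_p). Step 3 — |x − y|_7 = 7^{-4} = 1/2401.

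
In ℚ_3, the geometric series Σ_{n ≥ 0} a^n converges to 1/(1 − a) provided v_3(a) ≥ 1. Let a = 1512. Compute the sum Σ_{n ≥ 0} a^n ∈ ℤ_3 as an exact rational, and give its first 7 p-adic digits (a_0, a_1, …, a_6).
Σ a^n = 1/(1 − a) = -1/1511;  first 7 digits = (1, 0, 0, 2, 0, 0, 0)

v_3(a) = 3 ≥ 1, so the series converges in ℤ_3 to 1/(1 − a) = 1/(1 − 1512) = -1/1511. Expand this rational in ℤ_3: compute digits iteratively via d_i = x_i mod 3, x_{i+1} = (x_i − d_i)/3. The first 7 digits are (1, 0, 0, 2, 0, 0, 0).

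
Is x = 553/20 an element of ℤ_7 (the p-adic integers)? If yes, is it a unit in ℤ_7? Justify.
x ∈ ℤ_7 but not a unit; v_7(x) = 1 > 0

ℤ_7 = {x ∈ ℚ_7 : v_7(x) ≥ 0} and ℤ_7^× = {x ∈ ℤ_7 : v_7(x) = 0}. Here v_7(553/20) = v_7(num) − v_7(den) = 1; compare against these criteria.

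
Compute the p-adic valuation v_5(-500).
v_5(-500) = 3

v_5(n) is the largest exponent k such that 5^k divides n. Factor out: -500 = -5^3 · 4. (Sign doesn't affect v_p.) So v_5(-500) = 3.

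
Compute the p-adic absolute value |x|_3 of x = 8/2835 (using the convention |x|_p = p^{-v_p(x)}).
|8/2835|_3 = 81

Step 1 — compute v_3(x) by factoring powers of 3 out of the numerator and denominator: v_3(8/2835) = -4. Step 2 — apply |x|_p = p^{-v_p(x)} = 3^{4} = 81.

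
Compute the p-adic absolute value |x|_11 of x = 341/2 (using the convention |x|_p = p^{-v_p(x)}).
|341/2|_11 = 1/11

Step 1 — compute v_11(x) by factoring powers of 11 out of the numerator and denominator: v_11(341/2) = 1. Step 2 — apply |x|_p = p^{-v_p(x)} = 11^{-1} = 1/11.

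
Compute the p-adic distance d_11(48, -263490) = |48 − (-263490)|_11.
d_11(48, -263490) = 1/14641

Step 1 — x − y = 48 − (-263490) = 263538. Step 2 — v_11(263538) = 4 (factor: 263538 = (11^4 · 18); the sign does not affect v_p). Step 3 — |x − y|_11 = 11^{-4} = 1/14641.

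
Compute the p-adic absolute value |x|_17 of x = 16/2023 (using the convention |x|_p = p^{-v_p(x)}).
|16/2023|_17 = 289

Step 1 — compute v_17(x) by factoring powers of 17 out of the numerator and denominator: v_17(16/2023) = -2. Step 2 — apply |x|_p = p^{-v_p(x)} = 17^{2} = 289.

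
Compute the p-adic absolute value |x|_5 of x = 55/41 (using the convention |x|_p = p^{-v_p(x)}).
|55/41|_5 = 1/5

Step 1 — compute v_5(x) by factoring powers of 5 out of the numerator and denominator: v_5(55/41) = 1. Step 2 — apply |x|_p = p^{-v_p(x)} = 5^{-1} = 1/5.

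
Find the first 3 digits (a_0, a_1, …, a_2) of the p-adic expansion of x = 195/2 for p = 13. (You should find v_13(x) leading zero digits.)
(a_0, …, a_2) = (0, 1, 7)

v_13(195/2) = 1, so a_0 = ... = a_0 = 0. Factor out: x = 13^1 · u with u = 15/2 a unit in ℤ_13. Expand u iteratively via a_{v+i} = u_i mod 13, u_{i+1} = (u_i − a_{v+i})/13:
  u_0 = 15/2;  a_1 = 1;  u_1 = (u_0 − 1)/13 = 1/2
  u_1 = 1/2;  a_2 = 7;  u_2 = (u_1 − 7)/13 = -1/2
Digits: (0, 1, 7).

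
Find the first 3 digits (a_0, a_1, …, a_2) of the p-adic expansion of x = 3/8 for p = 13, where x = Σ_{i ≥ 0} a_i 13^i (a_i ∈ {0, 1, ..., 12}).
(a_0, …, a_2) = (2, 8, 1)

v_13(3/8) = 0 (numerator and denominator both coprime to 13), so x ∈ ℤ_13^×. Compute digits iteratively via a_i = x_i mod 13, x_{i+1} = (x_i − a_i)/13, with x_0 = x:
  x_0 = 3/8;  a_0 = 2;  x_1 = (x_0 − 2)/13 = -1/8
  x_1 = -1/8;  a_1 = 8;  x_2 = (x_1 − 8)/13 = -5/8
  x_2 = -5/8;  a_2 = 1;  x_3 = (x_2 − 1)/13 = -1/8
Digits: (2, 8, 1).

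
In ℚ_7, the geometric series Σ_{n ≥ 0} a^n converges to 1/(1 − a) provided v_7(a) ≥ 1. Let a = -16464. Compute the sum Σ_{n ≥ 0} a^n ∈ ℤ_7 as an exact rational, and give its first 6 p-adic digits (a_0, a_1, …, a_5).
Σ a^n = 1/(1 − a) = 1/16465;  first 6 digits = (1, 0, 0, 1, 0, 6)

v_7(a) = 3 ≥ 1, so the series converges in ℤ_7 to 1/(1 − a) = 1/(1 − (-16464)) = 1/16465. Expand this rational in ℤ_7: compute digits iteratively via d_i = x_i mod 7, x_{i+1} = (x_i − d_i)/7. The first 6 digits are (1, 0, 0, 1, 0, 6).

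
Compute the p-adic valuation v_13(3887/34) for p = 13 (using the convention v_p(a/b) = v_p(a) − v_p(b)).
v_13(3887/34) = 2

Factor powers of 13 from the numerator and denominator of the reduced fraction: 3887 = 13^2 · 23 and 34 = 13^0 · 34. Apply v_p(a/b) = v_p(a) − v_p(b): v_13(3887/34) = 2 − 0 = 2.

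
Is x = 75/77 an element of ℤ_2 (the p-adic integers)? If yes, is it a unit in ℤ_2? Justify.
x ∈ ℤ_2^× (unit); v_2(x) = 0

ℤ_2 = {x ∈ ℚ_2 : v_2(x) ≥ 0} and ℤ_2^× = {x ∈ ℤ_2 : v_2(x) = 0}. Here v_2(75/77) = v_2(num) − v_2(den) = 0; compare against these criteria.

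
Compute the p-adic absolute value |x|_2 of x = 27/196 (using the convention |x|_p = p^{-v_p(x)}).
|27/196|_2 = 4

Step 1 — compute v_2(x) by factoring powers of 2 out of the numerator and denominator: v_2(27/196) = -2. Step 2 — apply |x|_p = p^{-v_p(x)} = 2^{2} = 4.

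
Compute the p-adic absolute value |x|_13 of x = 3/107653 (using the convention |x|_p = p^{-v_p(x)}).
|3/107653|_13 = 2197

Step 1 — compute v_13(x) by factoring powers of 13 out of the numerator and denominator: v_13(3/107653) = -3. Step 2 — apply |x|_p = p^{-v_p(x)} = 13^{3} = 2197.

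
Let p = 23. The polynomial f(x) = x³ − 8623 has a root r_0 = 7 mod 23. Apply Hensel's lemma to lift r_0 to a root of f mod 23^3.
r_2 = 7275 (mod 12167)

Hensel: r_{i+1} = r_i − f(r_i)/f′(r_i) mod 23^{i+2}, where f′(x) = 3x². Iterate:
  r_0 = 7 (mod 23)
  r_1 = 398 (mod 529)
  r_2 = 7275 (mod 12167)
Final: r = 7275 with f(r) ≡ 0 mod 23^3.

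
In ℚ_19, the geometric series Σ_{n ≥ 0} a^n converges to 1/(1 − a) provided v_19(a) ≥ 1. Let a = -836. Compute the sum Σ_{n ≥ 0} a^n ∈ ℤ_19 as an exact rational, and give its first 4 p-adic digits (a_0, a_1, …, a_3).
Σ a^n = 1/(1 − a) = 1/837;  first 4 digits = (1, 13, 14, 18)

v_19(a) = 1 ≥ 1, so the series converges in ℤ_19 to 1/(1 − a) = 1/(1 − (-836)) = 1/837. Expand this rational in ℤ_19: compute digits iteratively via d_i = x_i mod 19, x_{i+1} = (x_i − d_i)/19. The first 4 digits are (1, 13, 14, 18).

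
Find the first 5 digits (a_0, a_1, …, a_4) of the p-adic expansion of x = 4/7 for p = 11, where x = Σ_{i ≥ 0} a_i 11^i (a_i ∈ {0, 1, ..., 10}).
(a_0, …, a_4) = (10, 7, 4, 9, 7)

v_11(4/7) = 0 (numerator and denominator both coprime to 11), so x ∈ ℤ_11^×. Compute digits iteratively via a_i = x_i mod 11, x_{i+1} = (x_i − a_i)/11, with x_0 = x:
  x_0 = 4/7;  a_0 = 10;  x_1 = (x_0 − 10)/11 = -6/7
  x_1 = -6/7;  a_1 = 7;  x_2 = (x_1 − 7)/11 = -5/7
  x_2 = -5/7;  a_2 = 4;  x_3 = (x_2 − 4)/11 = -3/7
  x_3 = -3/7;  a_3 = 9;  x_4 = (x_3 − 9)/11 = -6/7
  x_4 = -6/7;  a_4 = 7;  x_5 = (x_4 − 7)/11 = -5/7
Digits: (10, 7, 4, 9, 7).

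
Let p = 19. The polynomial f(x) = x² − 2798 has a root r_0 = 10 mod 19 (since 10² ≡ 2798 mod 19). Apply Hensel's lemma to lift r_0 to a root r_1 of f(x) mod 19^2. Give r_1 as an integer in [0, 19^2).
r_1 = 181 (mod 361)

Hensel's recurrence: r_{i+1} = r_i − f(r_i)·(f′(r_i))^{-1} mod 19^{i+2}, with f′(x) = 2x. Iterate:
  r_0 = 10 (mod 19)
  r_1 = 181 (mod 361)
Final: r_1 = 181, and one checks f(r_1) ≡ 0 mod 19^2.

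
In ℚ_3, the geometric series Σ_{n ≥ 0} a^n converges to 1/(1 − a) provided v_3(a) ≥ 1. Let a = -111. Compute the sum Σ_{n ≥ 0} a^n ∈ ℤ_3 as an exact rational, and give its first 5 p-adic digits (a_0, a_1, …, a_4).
Σ a^n = 1/(1 − a) = 1/112;  first 5 digits = (1, 2, 0, 1, 1)

v_3(a) = 1 ≥ 1, so the series converges in ℤ_3 to 1/(1 − a) = 1/(1 − (-111)) = 1/112. Expand this rational in ℤ_3: compute digits iteratively via d_i = x_i mod 3, x_{i+1} = (x_i − d_i)/3. The first 5 digits are (1, 2, 0, 1, 1).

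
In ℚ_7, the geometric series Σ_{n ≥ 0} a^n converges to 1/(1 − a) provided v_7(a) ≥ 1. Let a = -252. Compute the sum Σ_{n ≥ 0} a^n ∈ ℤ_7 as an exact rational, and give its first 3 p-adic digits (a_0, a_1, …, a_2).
Σ a^n = 1/(1 − a) = 1/253;  first 3 digits = (1, 6, 2)

v_7(a) = 1 ≥ 1, so the series converges in ℤ_7 to 1/(1 − a) = 1/(1 − (-252)) = 1/253. Expand this rational in ℤ_7: compute digits iteratively via d_i = x_i mod 7, x_{i+1} = (x_i − d_i)/7. The first 3 digits are (1, 6, 2).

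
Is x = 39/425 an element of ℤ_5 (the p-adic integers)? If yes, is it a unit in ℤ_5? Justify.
x ∉ ℤ_5 (v_5(x) = -2 < 0)

ℤ_5 = {x ∈ ℚ_5 : v_5(x) ≥ 0} and ℤ_5^× = {x ∈ ℤ_5 : v_5(x) = 0}. Here v_5(39/425) = v_5(num) − v_5(den) = -2; compare against these criteria.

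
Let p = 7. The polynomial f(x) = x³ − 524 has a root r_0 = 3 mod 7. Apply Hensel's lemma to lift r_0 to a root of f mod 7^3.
r_2 = 94 (mod 343)

Hensel: r_{i+1} = r_i − f(r_i)/f′(r_i) mod 7^{i+2}, where f′(x) = 3x². Iterate:
  r_0 = 3 (mod 7)
  r_1 = 45 (mod 49)
  r_2 = 94 (mod 343)
Final: r = 94 with f(r) ≡ 0 mod 7^3.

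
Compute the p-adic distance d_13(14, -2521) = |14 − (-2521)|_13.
d_13(14, -2521) = 1/169

Step 1 — x − y = 14 − (-2521) = 2535. Step 2 — v_13(2535) = 2 (factor: 2535 = (13^2 · 15); the sign does not affect v_p). Step 3 — |x − y|_13 = 13^{-2} = 1/169.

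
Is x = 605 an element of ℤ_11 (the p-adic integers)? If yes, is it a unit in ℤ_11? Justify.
x ∈ ℤ_11 but not a unit; v_11(x) = 2 > 0

ℤ_11 = {x ∈ ℚ_11 : v_11(x) ≥ 0} and ℤ_11^× = {x ∈ ℤ_11 : v_11(x) = 0}. Here v_11(605) = v_11(num) − v_11(den) = 2; compare against these criteria.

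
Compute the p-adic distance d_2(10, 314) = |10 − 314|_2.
d_2(10, 314) = 1/16

Step 1 — x − y = 10 − 314 = -304. Step 2 — v_2(-304) = 4 (factor: -304 = −(2^4 · 19); the sign does not affect v_p). Step 3 — |x − y|_2 = 2^{-4} = 1/16.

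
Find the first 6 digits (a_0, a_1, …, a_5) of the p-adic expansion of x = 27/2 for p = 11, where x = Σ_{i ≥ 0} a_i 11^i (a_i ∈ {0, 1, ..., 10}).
(a_0, …, a_5) = (8, 6, 5, 5, 5, 5)

v_11(27/2) = 0 (numerator and denominator both coprime to 11), so x ∈ ℤ_11^×. Compute digits iteratively via a_i = x_i mod 11, x_{i+1} = (x_i − a_i)/11, with x_0 = x:
  x_0 = 27/2;  a_0 = 8;  x_1 = (x_0 − 8)/11 = 1/2
  x_1 = 1/2;  a_1 = 6;  x_2 = (x_1 − 6)/11 = -1/2
  x_2 = -1/2;  a_2 = 5;  x_3 = (x_2 − 5)/11 = -1/2
  x_3 = -1/2;  a_3 = 5;  x_4 = (x_3 − 5)/11 = -1/2
  x_4 = -1/2;  a_4 = 5;  x_5 = (x_4 − 5)/11 = -1/2
  x_5 = -1/2;  a_5 = 5;  x_6 = (x_5 − 5)/11 = -1/2
Digits: (8, 6, 5, 5, 5, 5).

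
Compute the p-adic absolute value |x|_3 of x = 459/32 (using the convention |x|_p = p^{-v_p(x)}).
|459/32|_3 = 1/27

Step 1 — compute v_3(x) by factoring powers of 3 out of the numerator and denominator: v_3(459/32) = 3. Step 2 — apply |x|_p = p^{-v_p(x)} = 3^{-3} = 1/27.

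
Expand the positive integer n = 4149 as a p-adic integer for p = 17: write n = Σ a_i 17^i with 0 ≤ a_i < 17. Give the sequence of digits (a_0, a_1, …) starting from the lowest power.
(a_0, a_1, …) = (1, 6, 14)

Repeated division by 17 gives the digits low-to-high: 4149 = 1 + 6·17^1 + 14·17^2. Digit sequence: (1, 6, 14).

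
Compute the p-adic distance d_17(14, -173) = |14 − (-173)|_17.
d_17(14, -173) = 1/17

Step 1 — x − y = 14 − (-173) = 187. Step 2 — v_17(187) = 1 (factor: 187 = (17^1 · 11); the sign does not affect v_p). Step 3 — |x − y|_17 = 17^{-1} = 1/17.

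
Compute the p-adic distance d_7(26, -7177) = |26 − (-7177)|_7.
d_7(26, -7177) = 1/2401

Step 1 — x − y = 26 − (-7177) = 7203. Step 2 — v_7(7203) = 4 (factor: 7203 = (7^4 · 3); the sign does not affect v_p). Step 3 — |x − y|_7 = 7^{-4} = 1/2401.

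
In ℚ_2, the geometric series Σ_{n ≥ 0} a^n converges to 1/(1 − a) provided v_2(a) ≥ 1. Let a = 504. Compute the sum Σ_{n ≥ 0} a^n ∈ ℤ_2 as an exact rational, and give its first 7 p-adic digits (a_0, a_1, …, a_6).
Σ a^n = 1/(1 − a) = -1/503;  first 7 digits = (1, 0, 0, 1, 1, 1, 0)

v_2(a) = 3 ≥ 1, so the series converges in ℤ_2 to 1/(1 − a) = 1/(1 − 504) = -1/503. Expand this rational in ℤ_2: compute digits iteratively via d_i = x_i mod 2, x_{i+1} = (x_i − d_i)/2. The first 7 digits are (1, 0, 0, 1, 1, 1, 0).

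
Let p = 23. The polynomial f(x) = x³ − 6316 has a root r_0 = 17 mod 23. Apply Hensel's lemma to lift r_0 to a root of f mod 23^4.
r_3 = 2386 (mod 279841)

Hensel: r_{i+1} = r_i − f(r_i)/f′(r_i) mod 23^{i+2}, where f′(x) = 3x². Iterate:
  r_0 = 17 (mod 23)
  r_1 = 270 (mod 529)
  r_2 = 2386 (mod 12167)
  r_3 = 2386 (mod 279841)
Final: r = 2386 with f(r) ≡ 0 mod 23^4.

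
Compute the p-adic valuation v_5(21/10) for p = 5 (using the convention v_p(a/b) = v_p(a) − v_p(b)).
v_5(21/10) = -1

Factor powers of 5 from the numerator and denominator of the reduced fraction: 21 = 5^0 · 21 and 10 = 5^1 · 2. Apply v_p(a/b) = v_p(a) − v_p(b): v_5(21/10) = 0 − 1 = -1.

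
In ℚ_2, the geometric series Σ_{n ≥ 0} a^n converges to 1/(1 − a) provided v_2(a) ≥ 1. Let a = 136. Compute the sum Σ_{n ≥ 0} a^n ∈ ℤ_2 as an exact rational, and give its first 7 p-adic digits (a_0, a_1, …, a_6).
Σ a^n = 1/(1 − a) = -1/135;  first 7 digits = (1, 0, 0, 1, 0, 0, 1)

v_2(a) = 3 ≥ 1, so the series converges in ℤ_2 to 1/(1 − a) = 1/(1 − 136) = -1/135. Expand this rational in ℤ_2: compute digits iteratively via d_i = x_i mod 2, x_{i+1} = (x_i − d_i)/2. The first 7 digits are (1, 0, 0, 1, 0, 0, 1).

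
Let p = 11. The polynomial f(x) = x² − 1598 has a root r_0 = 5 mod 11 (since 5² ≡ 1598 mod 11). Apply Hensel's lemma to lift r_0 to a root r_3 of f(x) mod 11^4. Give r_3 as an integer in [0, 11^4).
r_3 = 10411 (mod 14641)

Hensel's recurrence: r_{i+1} = r_i − f(r_i)·(f′(r_i))^{-1} mod 11^{i+2}, with f′(x) = 2x. Iterate:
  r_0 = 5 (mod 11)
  r_1 = 5 (mod 121)
  r_2 = 1094 (mod 1331)
  r_3 = 10411 (mod 14641)
Final: r_3 = 10411, and one checks f(r_3) ≡ 0 mod 11^4.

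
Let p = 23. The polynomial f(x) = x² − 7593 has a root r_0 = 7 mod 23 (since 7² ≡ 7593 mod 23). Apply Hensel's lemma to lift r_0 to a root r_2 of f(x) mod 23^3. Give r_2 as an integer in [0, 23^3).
r_2 = 6516 (mod 12167)

Hensel's recurrence: r_{i+1} = r_i − f(r_i)·(f′(r_i))^{-1} mod 23^{i+2}, with f′(x) = 2x. Iterate:
  r_0 = 7 (mod 23)
  r_1 = 168 (mod 529)
  r_2 = 6516 (mod 12167)
Final: r_2 = 6516, and one checks f(r_2) ≡ 0 mod 23^3.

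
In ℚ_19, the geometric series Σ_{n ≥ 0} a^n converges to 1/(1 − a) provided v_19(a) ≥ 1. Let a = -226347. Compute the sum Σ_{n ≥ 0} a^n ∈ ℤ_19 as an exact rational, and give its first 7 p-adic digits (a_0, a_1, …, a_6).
Σ a^n = 1/(1 − a) = 1/226348;  first 7 digits = (1, 0, 0, 5, 17, 18, 5)

v_19(a) = 3 ≥ 1, so the series converges in ℤ_19 to 1/(1 − a) = 1/(1 − (-226347)) = 1/226348. Expand this rational in ℤ_19: compute digits iteratively via d_i = x_i mod 19, x_{i+1} = (x_i − d_i)/19. The first 7 digits are (1, 0, 0, 5, 17, 18, 5).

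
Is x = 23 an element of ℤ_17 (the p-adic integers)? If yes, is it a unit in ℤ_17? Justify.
x ∈ ℤ_17^× (unit); v_17(x) = 0

ℤ_17 = {x ∈ ℚ_17 : v_17(x) ≥ 0} and ℤ_17^× = {x ∈ ℤ_17 : v_17(x) = 0}. Here v_17(23) = v_17(num) − v_17(den) = 0; compare against these criteria.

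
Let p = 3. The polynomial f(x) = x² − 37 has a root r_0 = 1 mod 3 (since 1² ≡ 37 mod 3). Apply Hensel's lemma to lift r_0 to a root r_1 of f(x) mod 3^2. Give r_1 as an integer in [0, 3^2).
r_1 = 1 (mod 9)

Hensel's recurrence: r_{i+1} = r_i − f(r_i)·(f′(r_i))^{-1} mod 3^{i+2}, with f′(x) = 2x. Iterate:
  r_0 = 1 (mod 3)
  r_1 = 1 (mod 9)
Final: r_1 = 1, and one checks f(r_1) ≡ 0 mod 3^2.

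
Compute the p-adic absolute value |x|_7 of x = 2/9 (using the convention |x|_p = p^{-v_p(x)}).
|2/9|_7 = 1

Step 1 — compute v_7(x) by factoring powers of 7 out of the numerator and denominator: v_7(2/9) = 0. Step 2 — apply |x|_p = p^{-v_p(x)} = 7^{0} = 1.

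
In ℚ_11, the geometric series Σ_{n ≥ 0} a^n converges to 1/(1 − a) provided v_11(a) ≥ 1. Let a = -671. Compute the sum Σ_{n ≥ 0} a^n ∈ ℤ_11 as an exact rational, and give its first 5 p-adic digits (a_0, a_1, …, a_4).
Σ a^n = 1/(1 − a) = 1/672;  first 5 digits = (1, 5, 8, 0, 8)

v_11(a) = 1 ≥ 1, so the series converges in ℤ_11 to 1/(1 − a) = 1/(1 − (-671)) = 1/672. Expand this rational in ℤ_11: compute digits iteratively via d_i = x_i mod 11, x_{i+1} = (x_i − d_i)/11. The first 5 digits are (1, 5, 8, 0, 8).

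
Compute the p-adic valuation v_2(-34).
v_2(-34) = 1

v_2(n) is the largest exponent k such that 2^k divides n. Factor out: -34 = -2^1 · 17. (Sign doesn't affect v_p.) So v_2(-34) = 1.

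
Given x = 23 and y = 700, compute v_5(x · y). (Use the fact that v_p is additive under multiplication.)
v_5(16100) = 2

v_p(x) = 0 (factor: 23 = 5^0 · 23); v_p(y) = 2 (factor: 700 = 5^2 · 28). Additivity: v_p(xy) = v_p(x) + v_p(y) = 0 + 2 = 2. (Direct check: xy = 16100 = 5^2 · (644).)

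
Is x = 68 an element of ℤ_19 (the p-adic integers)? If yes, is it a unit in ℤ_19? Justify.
x ∈ ℤ_19^× (unit); v_19(x) = 0

ℤ_19 = {x ∈ ℚ_19 : v_19(x) ≥ 0} and ℤ_19^× = {x ∈ ℤ_19 : v_19(x) = 0}. Here v_19(68) = v_19(num) − v_19(den) = 0; compare against these criteria.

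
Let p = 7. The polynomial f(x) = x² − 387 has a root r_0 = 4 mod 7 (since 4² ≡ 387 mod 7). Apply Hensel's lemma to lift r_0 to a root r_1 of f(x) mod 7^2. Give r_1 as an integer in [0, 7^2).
r_1 = 32 (mod 49)

Hensel's recurrence: r_{i+1} = r_i − f(r_i)·(f′(r_i))^{-1} mod 7^{i+2}, with f′(x) = 2x. Iterate:
  r_0 = 4 (mod 7)
  r_1 = 32 (mod 49)
Final: r_1 = 32, and one checks f(r_1) ≡ 0 mod 7^2.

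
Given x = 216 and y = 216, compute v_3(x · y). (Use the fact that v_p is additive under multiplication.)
v_3(46656) = 6

v_p(x) = 3 (factor: 216 = 3^3 · 8); v_p(y) = 3 (factor: 216 = 3^3 · 8). Additivity: v_p(xy) = v_p(x) + v_p(y) = 3 + 3 = 6. (Direct check: xy = 46656 = 3^6 · (64).)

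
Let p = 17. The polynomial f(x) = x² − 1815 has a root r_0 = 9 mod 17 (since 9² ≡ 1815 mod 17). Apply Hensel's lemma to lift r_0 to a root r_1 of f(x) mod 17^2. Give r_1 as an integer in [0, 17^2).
r_1 = 9 (mod 289)

Hensel's recurrence: r_{i+1} = r_i − f(r_i)·(f′(r_i))^{-1} mod 17^{i+2}, with f′(x) = 2x. Iterate:
  r_0 = 9 (mod 17)
  r_1 = 9 (mod 289)
Final: r_1 = 9, and one checks f(r_1) ≡ 0 mod 17^2.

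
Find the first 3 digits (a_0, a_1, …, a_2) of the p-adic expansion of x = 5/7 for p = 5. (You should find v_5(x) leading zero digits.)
(a_0, …, a_2) = (0, 3, 3)

v_5(5/7) = 1, so a_0 = ... = a_0 = 0. Factor out: x = 5^1 · u with u = 1/7 a unit in ℤ_5. Expand u iteratively via a_{v+i} = u_i mod 5, u_{i+1} = (u_i − a_{v+i})/5:
  u_0 = 1/7;  a_1 = 3;  u_1 = (u_0 − 3)/5 = -4/7
  u_1 = -4/7;  a_2 = 3;  u_2 = (u_1 − 3)/5 = -5/7
Digits: (0, 3, 3).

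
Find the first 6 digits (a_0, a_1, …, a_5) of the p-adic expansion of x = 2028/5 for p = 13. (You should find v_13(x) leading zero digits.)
(a_0, …, a_5) = (0, 0, 5, 5, 10, 7)

v_13(2028/5) = 2, so a_0 = ... = a_1 = 0. Factor out: x = 13^2 · u with u = 12/5 a unit in ℤ_13. Expand u iteratively via a_{v+i} = u_i mod 13, u_{i+1} = (u_i − a_{v+i})/13:
  u_0 = 12/5;  a_2 = 5;  u_1 = (u_0 − 5)/13 = -1/5
  u_1 = -1/5;  a_3 = 5;  u_2 = (u_1 − 5)/13 = -2/5
  u_2 = -2/5;  a_4 = 10;  u_3 = (u_2 − 10)/13 = -4/5
  u_3 = -4/5;  a_5 = 7;  u_4 = (u_3 − 7)/13 = -3/5
Digits: (0, 0, 5, 5, 10, 7).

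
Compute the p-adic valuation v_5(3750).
v_5(3750) = 4

v_5(n) is the largest exponent k such that 5^k divides n. Factor out: 3750 = 5^4 · 6. (Sign doesn't affect v_p.) So v_5(3750) = 4.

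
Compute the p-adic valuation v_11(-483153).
v_11(-483153) = 5

v_11(n) is the largest exponent k such that 11^k divides n. Factor out: -483153 = -11^5 · 3. (Sign doesn't affect v_p.) So v_11(-483153) = 5.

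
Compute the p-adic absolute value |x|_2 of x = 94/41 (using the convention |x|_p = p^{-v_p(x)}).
|94/41|_2 = 1/2

Step 1 — compute v_2(x) by factoring powers of 2 out of the numerator and denominator: v_2(94/41) = 1. Step 2 — apply |x|_p = p^{-v_p(x)} = 2^{-1} = 1/2.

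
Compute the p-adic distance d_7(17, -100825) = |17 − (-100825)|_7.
d_7(17, -100825) = 1/16807

Step 1 — x − y = 17 − (-100825) = 100842. Step 2 — v_7(100842) = 5 (factor: 100842 = (7^5 · 6); the sign does not affect v_p). Step 3 — |x − y|_7 = 7^{-5} = 1/16807.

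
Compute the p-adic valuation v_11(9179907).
v_11(9179907) = 5

v_11(n) is the largest exponent k such that 11^k divides n. Factor out: 9179907 = 11^5 · 57. (Sign doesn't affect v_p.) So v_11(9179907) = 5.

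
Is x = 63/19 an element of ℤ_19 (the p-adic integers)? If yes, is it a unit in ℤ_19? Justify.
x ∉ ℤ_19 (v_19(x) = -1 < 0)

ℤ_19 = {x ∈ ℚ_19 : v_19(x) ≥ 0} and ℤ_19^× = {x ∈ ℤ_19 : v_19(x) = 0}. Here v_19(63/19) = v_19(num) − v_19(den) = -1; compare against these criteria.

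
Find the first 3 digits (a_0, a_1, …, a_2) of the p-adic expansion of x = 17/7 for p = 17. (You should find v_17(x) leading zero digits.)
(a_0, …, a_2) = (0, 5, 7)

v_17(17/7) = 1, so a_0 = ... = a_0 = 0. Factor out: x = 17^1 · u with u = 1/7 a unit in ℤ_17. Expand u iteratively via a_{v+i} = u_i mod 17, u_{i+1} = (u_i − a_{v+i})/17:
  u_0 = 1/7;  a_1 = 5;  u_1 = (u_0 − 5)/17 = -2/7
  u_1 = -2/7;  a_2 = 7;  u_2 = (u_1 − 7)/17 = -3/7
Digits: (0, 5, 7).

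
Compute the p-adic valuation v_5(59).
v_5(59) = 0

v_5(n) is the largest exponent k such that 5^k divides n. Factor out: 59 = 5^0 · 59. (Sign doesn't affect v_p.) So v_5(59) = 0.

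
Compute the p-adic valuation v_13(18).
v_13(18) = 0

v_13(n) is the largest exponent k such that 13^k divides n. Factor out: 18 = 13^0 · 18. (Sign doesn't affect v_p.) So v_13(18) = 0.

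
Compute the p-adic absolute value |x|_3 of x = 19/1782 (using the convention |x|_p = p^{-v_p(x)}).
|19/1782|_3 = 81

Step 1 — compute v_3(x) by factoring powers of 3 out of the numerator and denominator: v_3(19/1782) = -4. Step 2 — apply |x|_p = p^{-v_p(x)} = 3^{4} = 81.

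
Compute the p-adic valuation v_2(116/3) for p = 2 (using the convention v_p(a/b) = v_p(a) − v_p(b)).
v_2(116/3) = 2

Factor powers of 2 from the numerator and denominator of the reduced fraction: 116 = 2^2 · 29 and 3 = 2^0 · 3. Apply v_p(a/b) = v_p(a) − v_p(b): v_2(116/3) = 2 − 0 = 2.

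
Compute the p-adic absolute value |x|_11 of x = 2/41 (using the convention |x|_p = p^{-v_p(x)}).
|2/41|_11 = 1

Step 1 — compute v_11(x) by factoring powers of 11 out of the numerator and denominator: v_11(2/41) = 0. Step 2 — apply |x|_p = p^{-v_p(x)} = 11^{0} = 1.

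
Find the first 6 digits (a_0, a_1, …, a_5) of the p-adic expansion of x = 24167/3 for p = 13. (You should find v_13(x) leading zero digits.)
(a_0, …, a_5) = (0, 0, 0, 8, 4, 4)

v_13(24167/3) = 3, so a_0 = ... = a_2 = 0. Factor out: x = 13^3 · u with u = 11/3 a unit in ℤ_13. Expand u iteratively via a_{v+i} = u_i mod 13, u_{i+1} = (u_i − a_{v+i})/13:
  u_0 = 11/3;  a_3 = 8;  u_1 = (u_0 − 8)/13 = -1/3
  u_1 = -1/3;  a_4 = 4;  u_2 = (u_1 − 4)/13 = -1/3
  u_2 = -1/3;  a_5 = 4;  u_3 = (u_2 − 4)/13 = -1/3
Digits: (0, 0, 0, 8, 4, 4).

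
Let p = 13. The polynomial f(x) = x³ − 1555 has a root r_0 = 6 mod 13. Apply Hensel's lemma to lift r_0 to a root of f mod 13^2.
r_1 = 45 (mod 169)

Hensel: r_{i+1} = r_i − f(r_i)/f′(r_i) mod 13^{i+2}, where f′(x) = 3x². Iterate:
  r_0 = 6 (mod 13)
  r_1 = 45 (mod 169)
Final: r = 45 with f(r) ≡ 0 mod 13^2.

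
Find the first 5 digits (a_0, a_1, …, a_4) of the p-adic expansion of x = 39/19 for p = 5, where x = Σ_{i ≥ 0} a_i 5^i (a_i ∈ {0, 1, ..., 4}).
(a_0, …, a_4) = (1, 1, 3, 2, 0)

v_5(39/19) = 0 (numerator and denominator both coprime to 5), so x ∈ ℤ_5^×. Compute digits iteratively via a_i = x_i mod 5, x_{i+1} = (x_i − a_i)/5, with x_0 = x:
  x_0 = 39/19;  a_0 = 1;  x_1 = (x_0 − 1)/5 = 4/19
  x_1 = 4/19;  a_1 = 1;  x_2 = (x_1 − 1)/5 = -3/19
  x_2 = -3/19;  a_2 = 3;  x_3 = (x_2 − 3)/5 = -12/19
  x_3 = -12/19;  a_3 = 2;  x_4 = (x_3 − 2)/5 = -10/19
  x_4 = -10/19;  a_4 = 0;  x_5 = (x_4 − 0)/5 = -2/19
Digits: (1, 1, 3, 2, 0).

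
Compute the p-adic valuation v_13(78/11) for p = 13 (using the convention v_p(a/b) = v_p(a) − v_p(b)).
v_13(78/11) = 1

Factor powers of 13 from the numerator and denominator of the reduced fraction: 78 = 13^1 · 6 and 11 = 13^0 · 11. Apply v_p(a/b) = v_p(a) − v_p(b): v_13(78/11) = 1 − 0 = 1.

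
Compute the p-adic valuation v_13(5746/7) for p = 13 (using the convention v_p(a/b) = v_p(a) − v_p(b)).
v_13(5746/7) = 2

Factor powers of 13 from the numerator and denominator of the reduced fraction: 5746 = 13^2 · 34 and 7 = 13^0 · 7. Apply v_p(a/b) = v_p(a) − v_p(b): v_13(5746/7) = 2 − 0 = 2.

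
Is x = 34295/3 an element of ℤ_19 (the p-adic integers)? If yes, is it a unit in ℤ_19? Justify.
x ∈ ℤ_19 but not a unit; v_19(x) = 3 > 0

ℤ_19 = {x ∈ ℚ_19 : v_19(x) ≥ 0} and ℤ_19^× = {x ∈ ℤ_19 : v_19(x) = 0}. Here v_19(34295/3) = v_19(num) − v_19(den) = 3; compare against these criteria.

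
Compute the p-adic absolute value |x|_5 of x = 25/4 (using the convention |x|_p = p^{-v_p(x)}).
|25/4|_5 = 1/25

Step 1 — compute v_5(x) by factoring powers of 5 out of the numerator and denominator: v_5(25/4) = 2. Step 2 — apply |x|_p = p^{-v_p(x)} = 5^{-2} = 1/25.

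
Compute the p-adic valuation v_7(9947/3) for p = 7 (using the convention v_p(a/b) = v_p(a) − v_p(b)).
v_7(9947/3) = 3

Factor powers of 7 from the numerator and denominator of the reduced fraction: 9947 = 7^3 · 29 and 3 = 7^0 · 3. Apply v_p(a/b) = v_p(a) − v_p(b): v_7(9947/3) = 3 − 0 = 3.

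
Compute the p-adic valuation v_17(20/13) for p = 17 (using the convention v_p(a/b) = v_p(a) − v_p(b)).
v_17(20/13) = 0

Factor powers of 17 from the numerator and denominator of the reduced fraction: 20 = 17^0 · 20 and 13 = 17^0 · 13. Apply v_p(a/b) = v_p(a) − v_p(b): v_17(20/13) = 0 − 0 = 0.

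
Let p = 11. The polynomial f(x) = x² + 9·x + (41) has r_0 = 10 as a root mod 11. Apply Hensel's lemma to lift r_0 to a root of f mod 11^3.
r_2 = 1066 (mod 1331)

Hensel: r_{i+1} = r_i − f(r_i)·(f′(r_i))^{-1} mod 11^{i+2}, f′(x) = 2x + 9. Iterate:
  r_0 = 10 (mod 11)
  r_1 = 98 (mod 121)
  r_2 = 1066 (mod 1331)
Final: r = 1066 satisfies f(r) ≡ 0 mod 11^3.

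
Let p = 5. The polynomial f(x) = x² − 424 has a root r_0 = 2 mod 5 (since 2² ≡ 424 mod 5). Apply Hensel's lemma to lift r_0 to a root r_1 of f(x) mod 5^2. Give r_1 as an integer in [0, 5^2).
r_1 = 7 (mod 25)

Hensel's recurrence: r_{i+1} = r_i − f(r_i)·(f′(r_i))^{-1} mod 5^{i+2}, with f′(x) = 2x. Iterate:
  r_0 = 2 (mod 5)
  r_1 = 7 (mod 25)
Final: r_1 = 7, and one checks f(r_1) ≡ 0 mod 5^2.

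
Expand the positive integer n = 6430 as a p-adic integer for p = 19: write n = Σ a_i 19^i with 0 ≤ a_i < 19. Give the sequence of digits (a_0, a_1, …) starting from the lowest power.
(a_0, a_1, …) = (8, 15, 17)

Repeated division by 19 gives the digits low-to-high: 6430 = 8 + 15·19^1 + 17·19^2. Digit sequence: (8, 15, 17).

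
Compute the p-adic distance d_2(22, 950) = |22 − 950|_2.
d_2(22, 950) = 1/32

Step 1 — x − y = 22 − 950 = -928. Step 2 — v_2(-928) = 5 (factor: -928 = −(2^5 · 29); the sign does not affect v_p). Step 3 — |x − y|_2 = 2^{-5} = 1/32.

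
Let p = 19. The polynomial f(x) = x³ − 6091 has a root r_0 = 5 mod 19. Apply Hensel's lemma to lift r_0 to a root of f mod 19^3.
r_2 = 6674 (mod 6859)

Hensel: r_{i+1} = r_i − f(r_i)/f′(r_i) mod 19^{i+2}, where f′(x) = 3x². Iterate:
  r_0 = 5 (mod 19)
  r_1 = 176 (mod 361)
  r_2 = 6674 (mod 6859)
Final: r = 6674 with f(r) ≡ 0 mod 19^3.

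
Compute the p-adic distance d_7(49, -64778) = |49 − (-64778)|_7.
d_7(49, -64778) = 1/2401

Step 1 — x − y = 49 − (-64778) = 64827. Step 2 — v_7(64827) = 4 (factor: 64827 = (7^4 · 27); the sign does not affect v_p). Step 3 — |x − y|_7 = 7^{-4} = 1/2401.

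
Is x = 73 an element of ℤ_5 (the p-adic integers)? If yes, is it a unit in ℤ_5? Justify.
x ∈ ℤ_5^× (unit); v_5(x) = 0

ℤ_5 = {x ∈ ℚ_5 : v_5(x) ≥ 0} and ℤ_5^× = {x ∈ ℤ_5 : v_5(x) = 0}. Here v_5(73) = v_5(num) − v_5(den) = 0; compare against these criteria.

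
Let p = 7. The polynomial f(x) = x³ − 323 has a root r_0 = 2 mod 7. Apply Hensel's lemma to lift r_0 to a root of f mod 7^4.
r_3 = 702 (mod 2401)

Hensel: r_{i+1} = r_i − f(r_i)/f′(r_i) mod 7^{i+2}, where f′(x) = 3x². Iterate:
  r_0 = 2 (mod 7)
  r_1 = 16 (mod 49)
  r_2 = 16 (mod 343)
  r_3 = 702 (mod 2401)
Final: r = 702 with f(r) ≡ 0 mod 7^4.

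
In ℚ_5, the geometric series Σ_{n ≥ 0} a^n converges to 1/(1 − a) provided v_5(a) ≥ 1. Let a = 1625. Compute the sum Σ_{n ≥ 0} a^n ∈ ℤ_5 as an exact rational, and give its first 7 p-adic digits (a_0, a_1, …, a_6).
Σ a^n = 1/(1 − a) = -1/1624;  first 7 digits = (1, 0, 0, 3, 2, 0, 4)

v_5(a) = 3 ≥ 1, so the series converges in ℤ_5 to 1/(1 − a) = 1/(1 − 1625) = -1/1624. Expand this rational in ℤ_5: compute digits iteratively via d_i = x_i mod 5, x_{i+1} = (x_i − d_i)/5. The first 7 digits are (1, 0, 0, 3, 2, 0, 4).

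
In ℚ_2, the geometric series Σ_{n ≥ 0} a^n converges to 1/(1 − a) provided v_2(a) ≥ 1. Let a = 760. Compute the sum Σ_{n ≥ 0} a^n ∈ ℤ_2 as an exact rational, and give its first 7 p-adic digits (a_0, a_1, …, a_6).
Σ a^n = 1/(1 − a) = -1/759;  first 7 digits = (1, 0, 0, 1, 1, 1, 0)

v_2(a) = 3 ≥ 1, so the series converges in ℤ_2 to 1/(1 − a) = 1/(1 − 760) = -1/759. Expand this rational in ℤ_2: compute digits iteratively via d_i = x_i mod 2, x_{i+1} = (x_i − d_i)/2. The first 7 digits are (1, 0, 0, 1, 1, 1, 0).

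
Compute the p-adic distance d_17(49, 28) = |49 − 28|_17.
d_17(49, 28) = 1

Step 1 — x − y = 49 − 28 = 21. Step 2 — v_17(21) = 0 (factor: 21 = (17^0 · 21); the sign does not affect v_p). Step 3 — |x − y|_17 = 17^{0} = 1.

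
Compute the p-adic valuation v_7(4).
v_7(4) = 0

v_7(n) is the largest exponent k such that 7^k divides n. Factor out: 4 = 7^0 · 4. (Sign doesn't affect v_p.) So v_7(4) = 0.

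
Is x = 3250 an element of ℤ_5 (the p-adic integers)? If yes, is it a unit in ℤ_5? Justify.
x ∈ ℤ_5 but not a unit; v_5(x) = 3 > 0

ℤ_5 = {x ∈ ℚ_5 : v_5(x) ≥ 0} and ℤ_5^× = {x ∈ ℤ_5 : v_5(x) = 0}. Here v_5(3250) = v_5(num) − v_5(den) = 3; compare against these criteria.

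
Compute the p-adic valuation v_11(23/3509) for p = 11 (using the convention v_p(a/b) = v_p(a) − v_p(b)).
v_11(23/3509) = -2

Factor powers of 11 from the numerator and denominator of the reduced fraction: 23 = 11^0 · 23 and 3509 = 11^2 · 29. Apply v_p(a/b) = v_p(a) − v_p(b): v_11(23/3509) = 0 − 2 = -2.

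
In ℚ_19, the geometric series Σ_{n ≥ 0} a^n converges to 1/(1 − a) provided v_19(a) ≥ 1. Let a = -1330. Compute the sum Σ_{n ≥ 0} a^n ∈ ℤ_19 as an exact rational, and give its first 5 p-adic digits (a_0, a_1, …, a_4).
Σ a^n = 1/(1 − a) = 1/1331;  first 5 digits = (1, 6, 13, 17, 14)

v_19(a) = 1 ≥ 1, so the series converges in ℤ_19 to 1/(1 − a) = 1/(1 − (-1330)) = 1/1331. Expand this rational in ℤ_19: compute digits iteratively via d_i = x_i mod 19, x_{i+1} = (x_i − d_i)/19. The first 5 digits are (1, 6, 13, 17, 14).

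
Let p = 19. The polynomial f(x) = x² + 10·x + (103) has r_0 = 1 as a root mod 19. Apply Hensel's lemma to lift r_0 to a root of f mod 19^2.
r_1 = 172 (mod 361)

Hensel: r_{i+1} = r_i − f(r_i)·(f′(r_i))^{-1} mod 19^{i+2}, f′(x) = 2x + 10. Iterate:
  r_0 = 1 (mod 19)
  r_1 = 172 (mod 361)
Final: r = 172 satisfies f(r) ≡ 0 mod 19^2.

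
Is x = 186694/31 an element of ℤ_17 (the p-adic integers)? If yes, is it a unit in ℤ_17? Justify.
x ∈ ℤ_17 but not a unit; v_17(x) = 3 > 0

ℤ_17 = {x ∈ ℚ_17 : v_17(x) ≥ 0} and ℤ_17^× = {x ∈ ℤ_17 : v_17(x) = 0}. Here v_17(186694/31) = v_17(num) − v_17(den) = 3; compare against these criteria.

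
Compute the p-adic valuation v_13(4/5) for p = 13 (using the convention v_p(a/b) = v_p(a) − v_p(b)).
v_13(4/5) = 0

Factor powers of 13 from the numerator and denominator of the reduced fraction: 4 = 13^0 · 4 and 5 = 13^0 · 5. Apply v_p(a/b) = v_p(a) − v_p(b): v_13(4/5) = 0 − 0 = 0.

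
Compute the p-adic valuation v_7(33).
v_7(33) = 0

v_7(n) is the largest exponent k such that 7^k divides n. Factor out: 33 = 7^0 · 33. (Sign doesn't affect v_p.) So v_7(33) = 0.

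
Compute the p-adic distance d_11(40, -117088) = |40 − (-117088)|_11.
d_11(40, -117088) = 1/14641

Step 1 — x − y = 40 − (-117088) = 117128. Step 2 — v_11(117128) = 4 (factor: 117128 = (11^4 · 8); the sign does not affect v_p). Step 3 — |x − y|_11 = 11^{-4} = 1/14641.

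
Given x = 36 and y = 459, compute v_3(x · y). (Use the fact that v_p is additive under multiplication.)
v_3(16524) = 5

v_p(x) = 2 (factor: 36 = 3^2 · 4); v_p(y) = 3 (factor: 459 = 3^3 · 17). Additivity: v_p(xy) = v_p(x) + v_p(y) = 2 + 3 = 5. (Direct check: xy = 16524 = 3^5 · (68).)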